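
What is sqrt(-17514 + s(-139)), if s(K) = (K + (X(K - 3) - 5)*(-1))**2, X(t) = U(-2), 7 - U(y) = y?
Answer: sqrt(2935) ≈ 54.176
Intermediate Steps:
U(y) = 7 - y
X(t) = 9 (X(t) = 7 - 1*(-2) = 7 + 2 = 9)
s(K) = (-4 + K)**2 (s(K) = (K + (9 - 5)*(-1))**2 = (K + 4*(-1))**2 = (K - 4)**2 = (-4 + K)**2)
sqrt(-17514 + s(-139)) = sqrt(-17514 + (-4 - 139)**2) = sqrt(-17514 + (-143)**2) = sqrt(-17514 + 20449) = sqrt(2935)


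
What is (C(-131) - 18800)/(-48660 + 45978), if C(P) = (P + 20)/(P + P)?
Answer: 4925489/702684 ≈ 7.0095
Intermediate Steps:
C(P) = (20 + P)/(2*P) (C(P) = (20 + P)/((2*P)) = (20 + P)*(1/(2*P)) = (20 + P)/(2*P))
(C(-131) - 18800)/(-48660 + 45978) = ((½)*(20 - 131)/(-131) - 18800)/(-48660 + 45978) = ((½)*(-1/131)*(-111) - 18800)/(-2682) = (111/262 - 18800)*(-1/2682) = -4925489/262*(-1/2682) = 4925489/702684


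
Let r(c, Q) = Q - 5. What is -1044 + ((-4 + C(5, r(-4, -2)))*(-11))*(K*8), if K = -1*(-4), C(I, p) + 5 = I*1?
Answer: 364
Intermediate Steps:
r(c, Q) = -5 + Q
C(I, p) = -5 + I (C(I, p) = -5 + I*1 = -5 + I)
K = 4
-1044 + ((-4 + C(5, r(-4, -2)))*(-11))*(K*8) = -1044 + ((-4 + (-5 + 5))*(-11))*(4*8) = -1044 + ((-4 + 0)*(-11))*32 = -1044 - 4*(-11)*32 = -1044 + 44*32 = -1044 + 1408 = 364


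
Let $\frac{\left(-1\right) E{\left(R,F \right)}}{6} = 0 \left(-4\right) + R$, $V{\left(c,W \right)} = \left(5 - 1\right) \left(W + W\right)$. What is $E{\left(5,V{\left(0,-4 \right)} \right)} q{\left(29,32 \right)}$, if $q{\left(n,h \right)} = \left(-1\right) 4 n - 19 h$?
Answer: $21720$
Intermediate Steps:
$V{\left(c,W \right)} = 8 W$ ($V{\left(c,W \right)} = 4 \cdot 2 W = 8 W$)
$E{\left(R,F \right)} = - 6 R$ ($E{\left(R,F \right)} = - 6 \left(0 \left(-4\right) + R\right) = - 6 \left(0 + R\right) = - 6 R$)
$q{\left(n,h \right)} = - 19 h - 4 n$ ($q{\left(n,h \right)} = - 4 n - 19 h = - 19 h - 4 n$)
$E{\left(5,V{\left(0,-4 \right)} \right)} q{\left(29,32 \right)} = \left(-6\right) 5 \left(\left(-19\right) 32 - 116\right) = - 30 \left(-608 - 116\right) = \left(-30\right) \left(-724\right) = 21720$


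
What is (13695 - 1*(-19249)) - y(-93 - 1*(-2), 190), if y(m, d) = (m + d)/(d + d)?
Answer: 12518621/380 ≈ 32944.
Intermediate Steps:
y(m, d) = (d + m)/(2*d) (y(m, d) = (d + m)/((2*d)) = (d + m)*(1/(2*d)) = (d + m)/(2*d))
(13695 - 1*(-19249)) - y(-93 - 1*(-2), 190) = (13695 - 1*(-19249)) - (190 + (-93 - 1*(-2)))/(2*190) = (13695 + 19249) - (190 + (-93 + 2))/(2*190) = 32944 - (190 - 91)/(2*190) = 32944 - 99/(2*190) = 32944 - 1*99/380 = 32944 - 99/380 = 12518621/380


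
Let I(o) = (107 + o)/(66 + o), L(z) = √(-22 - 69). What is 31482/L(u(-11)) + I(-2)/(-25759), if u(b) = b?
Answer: -105/1648576 - 31482*I*√91/91 ≈ -6.3691e-5 - 3300.2*I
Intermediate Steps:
L(z) = I*√91 (L(z) = √(-91) = I*√91)
I(o) = (107 + o)/(66 + o)
31482/L(u(-11)) + I(-2)/(-25759) = 31482/((I*√91)) + ((107 - 2)/(66 - 2))/(-25759) = 31482*(-I*√91/91) + (105/64)*(-1/25759) = -31482*I*√91/91 + ((1/64)*105)*(-1/25759) = -31482*I*√91/91 + (105/64)*(-1/25759) = -31482*I*√91/91 - 105/1648576 = -105/1648576 - 31482*I*√91/91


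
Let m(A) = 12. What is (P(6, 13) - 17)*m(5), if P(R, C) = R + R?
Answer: -60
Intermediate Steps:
P(R, C) = 2*R
(P(6, 13) - 17)*m(5) = (2*6 - 17)*12 = (12 - 17)*12 = -5*12 = -60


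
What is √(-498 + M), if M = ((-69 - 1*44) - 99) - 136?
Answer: 3*I*√94 ≈ 29.086*I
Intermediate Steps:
M = -348 (M = ((-69 - 44) - 99) - 136 = (-113 - 99) - 136 = -212 - 136 = -348)
√(-498 + M) = √(-498 - 348) = √(-846) = 3*I*√94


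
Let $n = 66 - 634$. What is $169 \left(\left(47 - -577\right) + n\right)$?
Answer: $9464$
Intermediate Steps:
$n = -568$
$169 \left(\left(47 - -577\right) + n\right) = 169 \left(\left(47 - -577\right) - 568\right) = 169 \left(\left(47 + 577\right) - 568\right) = 169 \left(624 - 568\right) = 169 \cdot 56 = 9464$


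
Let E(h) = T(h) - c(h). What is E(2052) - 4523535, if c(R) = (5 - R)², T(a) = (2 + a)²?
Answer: -4494828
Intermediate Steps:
E(h) = (2 + h)² - (-5 + h)²
E(2052) - 4523535 = (-21 + 14*2052) - 4523535 = (-21 + 28728) - 4523535 = 28707 - 4523535 = -4494828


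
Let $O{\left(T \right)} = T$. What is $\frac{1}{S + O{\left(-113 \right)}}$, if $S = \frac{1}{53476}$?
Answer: $- \frac{53476}{6042787} \approx -0.0088496$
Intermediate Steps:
$S = \frac{1}{53476} \approx 1.87 \cdot 10^{-5}$
$\frac{1}{S + O{\left(-113 \right)}} = \frac{1}{\frac{1}{53476} - 113} = \frac{1}{- \frac{6042787}{53476}} = - \frac{53476}{6042787}$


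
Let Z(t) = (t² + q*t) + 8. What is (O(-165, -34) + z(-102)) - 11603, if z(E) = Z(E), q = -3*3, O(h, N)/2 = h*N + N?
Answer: 10879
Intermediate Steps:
O(h, N) = 2*N + 2*N*h (O(h, N) = 2*(h*N + N) = 2*(N*h + N) = 2*(N + N*h) = 2*N + 2*N*h)
q = -9
Z(t) = 8 + t² - 9*t (Z(t) = (t² - 9*t) + 8 = 8 + t² - 9*t)
z(E) = 8 + E² - 9*E
(O(-165, -34) + z(-102)) - 11603 = (2*(-34)*(1 - 165) + (8 + (-102)² - 9*(-102))) - 11603 = (2*(-34)*(-164) + (8 + 10404 + 918)) - 11603 = (11152 + 11330) - 11603 = 22482 - 11603 = 10879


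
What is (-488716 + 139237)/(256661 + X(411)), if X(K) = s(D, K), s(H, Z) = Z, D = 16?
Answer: -349479/257072 ≈ -1.3595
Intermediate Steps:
X(K) = K
(-488716 + 139237)/(256661 + X(411)) = (-488716 + 139237)/(256661 + 411) = -349479/257072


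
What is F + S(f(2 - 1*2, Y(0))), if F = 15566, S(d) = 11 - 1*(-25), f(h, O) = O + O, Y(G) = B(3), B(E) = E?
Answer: 15602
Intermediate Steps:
Y(G) = 3
f(h, O) = 2*O
S(d) = 36 (S(d) = 11 + 25 = 36)
F + S(f(2 - 1*2, Y(0))) = 15566 + 36 = 15602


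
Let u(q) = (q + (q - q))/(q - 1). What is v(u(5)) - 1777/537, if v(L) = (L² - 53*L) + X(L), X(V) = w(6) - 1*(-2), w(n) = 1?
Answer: -558451/8592 ≈ -64.997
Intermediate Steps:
X(V) = 3 (X(V) = 1 - 1*(-2) = 1 + 2 = 3)
u(q) = q/(-1 + q) (u(q) = (q + 0)/(-1 + q) = q/(-1 + q))
v(L) = 3 + L² - 53*L (v(L) = (L² - 53*L) + 3 = 3 + L² - 53*L)
v(u(5)) - 1777/537 = (3 + (5/(-1 + 5))² - 265/(-1 + 5)) - 1777/537 = (3 + (5/4)² - 265/4) - 1777/537 = (3 + (5*(¼))² - 265/4) - 1*1777/537 = (3 + (5/4)² - 53*5/4) - 1777/537 = (3 + 25/16 - 265/4) - 1777/537 = -987/16 - 1777/537 = -558451/8592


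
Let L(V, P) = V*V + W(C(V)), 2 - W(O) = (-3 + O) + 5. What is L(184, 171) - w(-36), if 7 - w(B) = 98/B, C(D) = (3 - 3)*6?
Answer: 609233/18 ≈ 33846.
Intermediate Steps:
C(D) = 0 (C(D) = 0*6 = 0)
W(O) = -O (W(O) = 2 - ((-3 + O) + 5) = 2 - (2 + O) = 2 + (-2 - O) = -O)
w(B) = 7 - 98/B
L(V, P) = V² (L(V, P) = V*V - 1*0 = V² + 0 = V²)
L(184, 171) - w(-36) = 184² - (7 - 98/(-36)) = 33856 - (7 - 98*(-1/36)) = 33856 - (7 + 49/18) = 33856 - 1*175/18 = 33856 - 175/18 = 609233/18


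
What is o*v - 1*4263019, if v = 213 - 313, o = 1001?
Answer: -4363119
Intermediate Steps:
v = -100
o*v - 1*4263019 = 1001*(-100) - 1*4263019 = -100100 - 4263019 = -4363119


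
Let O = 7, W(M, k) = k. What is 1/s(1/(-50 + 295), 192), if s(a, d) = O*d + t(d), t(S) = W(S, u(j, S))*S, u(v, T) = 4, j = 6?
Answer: 1/2112 ≈ 0.00047348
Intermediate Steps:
t(S) = 4*S
s(a, d) = 11*d (s(a, d) = 7*d + 4*d = 11*d)
1/s(1/(-50 + 295), 192) = 1/(11*192) = 1/2112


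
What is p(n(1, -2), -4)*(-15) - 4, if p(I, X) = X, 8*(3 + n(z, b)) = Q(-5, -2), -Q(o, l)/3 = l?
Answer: 56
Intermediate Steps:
Q(o, l) = -3*l
n(z, b) = -9/4 (n(z, b) = -3 + (-3*(-2))/8 = -3 + (⅛)*6 = -3 + ¾ = -9/4)
p(n(1, -2), -4)*(-15) - 4 = -4*(-15) - 4 = 60 - 4 = 56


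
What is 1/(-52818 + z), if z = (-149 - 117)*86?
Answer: -1/75694 ≈ -1.3211e-5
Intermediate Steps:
z = -22876 (z = -266*86 = -22876)
1/(-52818 + z) = 1/(-52818 - 22876) = 1/(-75694) = -1/75694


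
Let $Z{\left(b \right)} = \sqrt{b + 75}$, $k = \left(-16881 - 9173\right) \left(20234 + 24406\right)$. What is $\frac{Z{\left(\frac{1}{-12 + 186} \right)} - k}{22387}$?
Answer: $\frac{1163050560}{22387} + \frac{\sqrt{2270874}}{3895338} \approx 51952.0$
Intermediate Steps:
$k = -1163050560$ ($k = \left(-26054\right) 44640 = -1163050560$)
$Z{\left(b \right)} = \sqrt{75 + b}$
$\frac{Z{\left(\frac{1}{-12 + 186} \right)} - k}{22387} = \frac{\sqrt{75 + \frac{1}{-12 + 186}} - -1163050560}{22387} = \left(\sqrt{75 + \frac{1}{174}} + 1163050560\right) \frac{1}{22387} = \left(\sqrt{\frac{13051}{174}} + 1163050560\right) \frac{1}{22387} = \left(\frac{\sqrt{2270874}}{174} + 1163050560\right) \frac{1}{22387} = \left(1163050560 + \frac{\sqrt{2270874}}{174}\right) \frac{1}{22387} = \frac{1163050560}{22387} + \frac{\sqrt{2270874}}{3895338}$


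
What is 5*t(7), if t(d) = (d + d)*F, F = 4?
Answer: 280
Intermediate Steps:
t(d) = 8*d (t(d) = (d + d)*4 = (2*d)*4 = 8*d)
5*t(7) = 5*(8*7) = 5*56 = 280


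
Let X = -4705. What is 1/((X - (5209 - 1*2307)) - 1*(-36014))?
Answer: 1/28407 ≈ 3.5203e-5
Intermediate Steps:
1/((X - (5209 - 1*2307)) - 1*(-36014)) = 1/((-4705 - (5209 - 1*2307)) - 1*(-36014)) = 1/((-4705 - (5209 - 2307)) + 36014) = 1/((-4705 - 1*2902) + 36014) = 1/((-4705 - 2902) + 36014) = 1/(-7607 + 36014) = 1/28407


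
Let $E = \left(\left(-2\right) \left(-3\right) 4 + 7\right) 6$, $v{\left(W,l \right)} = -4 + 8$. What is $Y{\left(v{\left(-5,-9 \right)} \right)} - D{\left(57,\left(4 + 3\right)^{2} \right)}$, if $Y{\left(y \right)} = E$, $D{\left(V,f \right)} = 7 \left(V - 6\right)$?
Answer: $-171$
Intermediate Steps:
$v{\left(W,l \right)} = 4$
$E = 186$ ($E = \left(6 \cdot 4 + 7\right) 6 = \left(24 + 7\right) 6 = 31 \cdot 6 = 186$)
$D{\left(V,f \right)} = -42 + 7 V$ ($D{\left(V,f \right)} = 7 \left(-6 + V\right) = -42 + 7 V$)
$Y{\left(y \right)} = 186$
$Y{\left(v{\left(-5,-9 \right)} \right)} - D{\left(57,\left(4 + 3\right)^{2} \right)} = 186 - \left(-42 + 7 \cdot 57\right) = 186 - \left(-42 + 399\right) = 186 - 357 = -171$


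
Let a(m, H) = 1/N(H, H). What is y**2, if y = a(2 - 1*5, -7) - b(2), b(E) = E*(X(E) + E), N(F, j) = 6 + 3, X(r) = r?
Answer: 5041/81 ≈ 62.235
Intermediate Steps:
N(F, j) = 9
b(E) = 2*E**2 (b(E) = E*(E + E) = E*(2*E) = 2*E**2)
a(m, H) = 1/9
y = -71/9 (y = 1/9 - 2*2**2 = 1/9 - 2*4 = 1/9 - 1*8 = 1/9 - 8 = -71/9 ≈ -7.8889)
y**2 = (-71/9)**2 = 5041/81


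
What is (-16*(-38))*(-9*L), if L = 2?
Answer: -10944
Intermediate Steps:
(-16*(-38))*(-9*L) = (-16*(-38))*(-9*2) = 608*(-18) = -10944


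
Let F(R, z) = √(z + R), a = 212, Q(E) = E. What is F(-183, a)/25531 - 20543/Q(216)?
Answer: -20543/216 + √29/25531 ≈ -95.106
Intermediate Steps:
F(R, z) = √(R + z)
F(-183, a)/25531 - 20543/Q(216) = √(-183 + 212)/25531 - 20543/216 = √29*(1/25531) - 20543*1/216 = √29/25531 - 20543/216 = -20543/216 + √29/25531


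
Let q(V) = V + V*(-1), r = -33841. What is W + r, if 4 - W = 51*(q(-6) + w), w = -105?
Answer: -28482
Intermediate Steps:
q(V) = 0 (q(V) = V - V = 0)
W = 5359 (W = 4 - 51*(0 - 105) = 4 - 51*(-105) = 4 - 1*(-5355) = 4 + 5355 = 5359)
W + r = 5359 - 33841 = -28482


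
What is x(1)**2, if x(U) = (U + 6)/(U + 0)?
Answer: 49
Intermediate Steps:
x(U) = (6 + U)/U
x(1)**2 = ((6 + 1)/1)**2 = (1*7)**2 = 7**2 = 49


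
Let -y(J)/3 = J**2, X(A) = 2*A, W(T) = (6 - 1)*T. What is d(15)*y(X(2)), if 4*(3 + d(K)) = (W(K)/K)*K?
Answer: -756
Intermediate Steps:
W(T) = 5*T
d(K) = -3 + 5*K/4 (d(K) = -3 + (((5*K)/K)*K)/4 = -3 + (5*K)/4 = -3 + 5*K/4)
y(J) = -3*J**2
d(15)*y(X(2)) = (-3 + (5/4)*15)*(-3*(2*2)**2) = (-3 + 75/4)*(-3*4**2) = 63*(-3*16)/4 = (63/4)*(-48) = -756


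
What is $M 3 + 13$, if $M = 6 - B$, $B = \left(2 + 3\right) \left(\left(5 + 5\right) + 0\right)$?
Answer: $-119$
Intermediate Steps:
$B = 50$ ($B = 5 \left(10 + 0\right) = 5 \cdot 10 = 50$)
$M = -44$ ($M = 6 - 50 = -44$)
$M 3 + 13 = \left(-44\right) 3 + 13 = -132 + 13 = -119$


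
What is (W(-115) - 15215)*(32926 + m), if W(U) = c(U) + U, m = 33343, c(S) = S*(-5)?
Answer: -977799095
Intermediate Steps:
c(S) = -5*S
W(U) = -4*U (W(U) = -5*U + U = -4*U)
(W(-115) - 15215)*(32926 + m) = (-4*(-115) - 15215)*(32926 + 33343) = (460 - 15215)*66269 = -14755*66269 = -977799095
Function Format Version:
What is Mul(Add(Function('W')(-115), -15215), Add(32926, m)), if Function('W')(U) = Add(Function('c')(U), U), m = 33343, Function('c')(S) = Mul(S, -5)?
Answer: -977799095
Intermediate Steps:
Function('c')(S) = Mul(-5, S)
Function('W')(U) = Mul(-4, U) (Function('W')(U) = Add(Mul(-5, U), U) = Mul(-4, U))
Mul(Add(Function('W')(-115), -15215), Add(32926, m)) = Mul(Add(Mul(-4, -115), -15215), Add(32926, 33343)) = Mul(Add(460, -15215), 66269) = Mul(-14755, 66269) = -977799095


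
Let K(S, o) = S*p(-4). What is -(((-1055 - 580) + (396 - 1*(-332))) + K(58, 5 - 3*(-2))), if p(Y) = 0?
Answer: 907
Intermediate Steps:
K(S, o) = 0 (K(S, o) = S*0 = 0)
-(((-1055 - 580) + (396 - 1*(-332))) + K(58, 5 - 3*(-2))) = -(((-1055 - 580) + (396 - 1*(-332))) + 0) = -((-1635 + (396 + 332)) + 0) = -((-1635 + 728) + 0) = -(-907 + 0) = -1*(-907) = 907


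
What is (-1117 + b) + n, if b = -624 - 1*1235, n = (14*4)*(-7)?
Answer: -3368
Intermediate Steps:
n = -392 (n = 56*(-7) = -392)
b = -1859 (b = -624 - 1235 = -1859)
(-1117 + b) + n = (-1117 - 1859) - 392 = -2976 - 392 = -3368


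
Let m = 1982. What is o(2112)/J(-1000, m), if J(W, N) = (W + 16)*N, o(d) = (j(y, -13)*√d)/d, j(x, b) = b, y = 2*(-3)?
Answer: 13*√33/514876032 ≈ 1.4504e-7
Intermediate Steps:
y = -6
o(d) = -13/√d (o(d) = (-13*√d)/d = -13/√d)
J(W, N) = N*(16 + W) (J(W, N) = (16 + W)*N = N*(16 + W))
o(2112)/J(-1000, m) = (-13*√33/264)/((1982*(16 - 1000))) = (-13*√33/264)/((1982*(-984))) = -13*√33/264/(-1950288) = -13*√33/264*(-1/1950288) = 13*√33/514876032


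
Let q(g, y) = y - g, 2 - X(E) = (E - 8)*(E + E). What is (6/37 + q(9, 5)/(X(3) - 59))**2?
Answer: 96100/998001 ≈ 0.096292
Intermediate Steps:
X(E) = 2 - 2*E*(-8 + E) (X(E) = 2 - (E - 8)*(E + E) = 2 - (-8 + E)*2*E = 2 - 2*E*(-8 + E))
(6/37 + q(9, 5)/(X(3) - 59))**2 = (6/37 + (5 - 1*9)/((2 - 2*3**2 + 16*3) - 59))**2 = (6*(1/37) + (5 - 9)/((2 - 2*9 + 48) - 59))**2 = (6/37 - 4/((2 - 18 + 48) - 59))**2 = (6/37 - 4/(32 - 59))**2 = (6/37 - 4/(-27))**2 = (6/37 - 4*(-1/27))**2 = (6/37 + 4/27)**2 = (310/999)**2 = 96100/998001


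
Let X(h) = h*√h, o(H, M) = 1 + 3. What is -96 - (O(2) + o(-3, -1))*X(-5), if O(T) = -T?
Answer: -96 + 10*I*√5 ≈ -96.0 + 22.361*I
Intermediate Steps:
o(H, M) = 4
X(h) = h^(3/2)
-96 - (O(2) + o(-3, -1))*X(-5) = -96 - (-1*2 + 4)*(-5)^(3/2) = -96 - (-2 + 4)*(-5*I*√5) = -96 - 2*(-5*I*√5) = -96 - (-10)*I*√5 = -96 + 10*I*√5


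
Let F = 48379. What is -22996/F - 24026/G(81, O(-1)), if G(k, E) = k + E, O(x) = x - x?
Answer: -1164216530/3918699 ≈ -297.09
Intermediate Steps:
O(x) = 0
G(k, E) = E + k
-22996/F - 24026/G(81, O(-1)) = -22996/48379 - 24026/(0 + 81) = -22996*1/48379 - 24026/81 = -22996/48379 - 24026*1/81 = -22996/48379 - 24026/81 = -1164216530/3918699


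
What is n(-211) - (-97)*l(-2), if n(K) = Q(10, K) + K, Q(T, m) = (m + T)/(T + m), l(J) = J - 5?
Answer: -889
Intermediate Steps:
l(J) = -5 + J
Q(T, m) = 1 (Q(T, m) = (T + m)/(T + m) = 1)
n(K) = 1 + K
n(-211) - (-97)*l(-2) = (1 - 211) - (-97)*(-5 - 2) = -210 - (-97)*(-7) = -210 - 1*679 = -210 - 679 = -889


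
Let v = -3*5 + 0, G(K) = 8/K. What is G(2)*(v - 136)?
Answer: -604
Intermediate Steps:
v = -15 (v = -15 + 0 = -15)
G(2)*(v - 136) = (8/2)*(-15 - 136) = (8*(1/2))*(-151) = 4*(-151) = -604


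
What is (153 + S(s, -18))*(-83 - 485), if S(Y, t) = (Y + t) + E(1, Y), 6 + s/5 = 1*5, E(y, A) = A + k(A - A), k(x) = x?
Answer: -71000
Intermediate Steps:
E(y, A) = A (E(y, A) = A + (A - A) = A + 0 = A)
s = -5 (s = -30 + 5*(1*5) = -30 + 5*5 = -30 + 25 = -5)
S(Y, t) = t + 2*Y (S(Y, t) = (Y + t) + Y = t + 2*Y)
(153 + S(s, -18))*(-83 - 485) = (153 + (-18 + 2*(-5)))*(-83 - 485) = (153 + (-18 - 10))*(-568) = (153 - 28)*(-568) = 125*(-568) = -71000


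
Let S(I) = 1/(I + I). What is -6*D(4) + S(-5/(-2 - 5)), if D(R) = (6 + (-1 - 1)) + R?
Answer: -473/10 ≈ -47.300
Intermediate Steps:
S(I) = 1/(2*I)
D(R) = 4 + R (D(R) = (6 - 2) + R = 4 + R)
-6*D(4) + S(-5/(-2 - 5)) = -6*(4 + 4) + 1/(2*((-5/(-2 - 5)))) = -6*8 + 1/(2*((-5/(-7)))) = -48 + 1/(2*((-5*(-1/7)))) = -48 + 1/(2*(5/7)) = -48 + (1/2)*(7/5) = -48 + 7/10 = -473/10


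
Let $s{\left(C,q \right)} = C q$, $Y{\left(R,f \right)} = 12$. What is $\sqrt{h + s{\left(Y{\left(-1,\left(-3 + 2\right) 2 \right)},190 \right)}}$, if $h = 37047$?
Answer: $\sqrt{39327} \approx 198.31$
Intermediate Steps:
$\sqrt{h + s{\left(Y{\left(-1,\left(-3 + 2\right) 2 \right)},190 \right)}} = \sqrt{37047 + 12 \cdot 190} = \sqrt{37047 + 2280} = \sqrt{39327}$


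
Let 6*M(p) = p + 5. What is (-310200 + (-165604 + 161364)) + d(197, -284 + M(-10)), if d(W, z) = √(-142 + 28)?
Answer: -314440 + I*√114 ≈ -3.1444e+5 + 10.677*I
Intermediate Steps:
M(p) = ⅚ + p/6 (M(p) = (p + 5)/6 = (5 + p)/6 = ⅚ + p/6)
d(W, z) = I*√114 (d(W, z) = √(-114) = I*√114)
(-310200 + (-165604 + 161364)) + d(197, -284 + M(-10)) = (-310200 + (-165604 + 161364)) + I*√114 = (-310200 - 4240) + I*√114 = -314440 + I*√114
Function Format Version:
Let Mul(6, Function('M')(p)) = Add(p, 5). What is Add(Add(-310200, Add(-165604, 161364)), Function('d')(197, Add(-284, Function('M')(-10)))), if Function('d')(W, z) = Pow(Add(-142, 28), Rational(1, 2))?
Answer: Add(-314440, Mul(I, Pow(114, Rational(1, 2)))) ≈ Add(-3.1444e+5, Mul(10.677, I))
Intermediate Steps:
Function('M')(p) = Add(Rational(5, 6), Mul(Rational(1, 6), p)) (Function('M')(p) = Mul(Rational(1, 6), Add(p, 5)) = Mul(Rational(1, 6), Add(5, p)) = Add(Rational(5, 6), Mul(Rational(1, 6), p)))
Function('d')(W, z) = Mul(I, Pow(114, Rational(1, 2))) (Function('d')(W, z) = Pow(-114, Rational(1, 2)) = Mul(I, Pow(114, Rational(1, 2))))
Add(Add(-310200, Add(-165604, 161364)), Function('d')(197, Add(-284, Function('M')(-10)))) = Add(Add(-310200, Add(-165604, 161364)), Mul(I, Pow(114, Rational(1, 2)))) = Add(Add(-310200, -4240), Mul(I, Pow(114, Rational(1, 2)))) = Add(-314440, Mul(I, Pow(114, Rational(1, 2))))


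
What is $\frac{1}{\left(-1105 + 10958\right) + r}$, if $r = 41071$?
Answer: $\frac{1}{50924} \approx 1.9637 \cdot 10^{-5}$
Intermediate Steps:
$\frac{1}{\left(-1105 + 10958\right) + r} = \frac{1}{\left(-1105 + 10958\right) + 41071} = \frac{1}{9853 + 41071} = \frac{1}{50924}$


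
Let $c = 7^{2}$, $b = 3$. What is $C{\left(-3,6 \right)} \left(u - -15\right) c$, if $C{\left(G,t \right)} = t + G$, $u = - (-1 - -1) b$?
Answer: $2205$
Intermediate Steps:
$u = 0$ ($u = - (-1 - -1) 3 = - (-1 + 1) 3 = \left(-1\right) 0 \cdot 3 = 0 \cdot 3 = 0$)
$c = 49$
$C{\left(G,t \right)} = G + t$
$C{\left(-3,6 \right)} \left(u - -15\right) c = \left(-3 + 6\right) \left(0 - -15\right) 49 = 3 \left(0 + 15\right) 49 = 3 \cdot 15 \cdot 49 = 45 \cdot 49 = 2205$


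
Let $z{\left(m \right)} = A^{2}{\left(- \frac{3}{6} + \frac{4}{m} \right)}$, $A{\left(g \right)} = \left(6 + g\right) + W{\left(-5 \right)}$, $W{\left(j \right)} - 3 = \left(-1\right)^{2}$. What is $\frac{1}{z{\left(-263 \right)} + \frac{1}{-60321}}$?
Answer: $\frac{16689372996}{1501396712165} \approx 0.011116$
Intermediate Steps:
$W{\left(j \right)} = 4$ ($W{\left(j \right)} = 3 + \left(-1\right)^{2} = 3 + 1 = 4$)
$A{\left(g \right)} = 10 + g$ ($A{\left(g \right)} = \left(6 + g\right) + 4 = 10 + g$)
$z{\left(m \right)} = \left(\frac{19}{2} + \frac{4}{m}\right)^{2}$ ($z{\left(m \right)} = \left(10 + \left(- \frac{3}{6} + \frac{4}{m}\right)\right)^{2} = \left(10 + \left(\left(-3\right) \frac{1}{6} + \frac{4}{m}\right)\right)^{2} = \left(10 - \left(\frac{1}{2} - \frac{4}{m}\right)\right)^{2} = \left(\frac{19}{2} + \frac{4}{m}\right)^{2}$)
$\frac{1}{z{\left(-263 \right)} + \frac{1}{-60321}} = \frac{1}{\frac{\left(8 + 19 \left(-263\right)\right)^{2}}{4 \cdot 69169} + \frac{1}{-60321}} = \frac{1}{\frac{1}{4} \cdot \frac{1}{69169} \left(8 - 4997\right)^{2} - \frac{1}{60321}} = \frac{1}{\frac{1}{4} \cdot \frac{1}{69169} \left(-4989\right)^{2} - \frac{1}{60321}} = \frac{1}{\frac{1}{4} \cdot \frac{1}{69169} \cdot 24890121 - \frac{1}{60321}} = \frac{1}{\frac{24890121}{276676} - \frac{1}{60321}} = \frac{1}{\frac{1501396712165}{16689372996}} = \frac{16689372996}{1501396712165}$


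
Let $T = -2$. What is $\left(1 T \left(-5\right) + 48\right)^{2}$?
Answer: $3364$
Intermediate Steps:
$\left(1 T \left(-5\right) + 48\right)^{2} = \left(1 \left(-2\right) \left(-5\right) + 48\right)^{2} = \left(\left(-2\right) \left(-5\right) + 48\right)^{2} = \left(10 + 48\right)^{2} = 58^{2} = 3364$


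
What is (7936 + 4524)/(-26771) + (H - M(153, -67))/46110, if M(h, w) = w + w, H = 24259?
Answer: 26164801/411470270 ≈ 0.063589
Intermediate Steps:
M(h, w) = 2*w
(7936 + 4524)/(-26771) + (H - M(153, -67))/46110 = (7936 + 4524)/(-26771) + (24259 - 2*(-67))/46110 = 12460*(-1/26771) + (24259 - 1*(-134))*(1/46110) = -12460/26771 + (24259 + 134)*(1/46110) = -12460/26771 + 24393*(1/46110) = -12460/26771 + 8131/15370 = 26164801/411470270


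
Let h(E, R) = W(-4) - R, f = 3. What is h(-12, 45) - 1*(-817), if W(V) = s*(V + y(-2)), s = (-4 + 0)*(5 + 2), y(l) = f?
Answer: 800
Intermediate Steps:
y(l) = 3
s = -28 (s = -4*7 = -28)
W(V) = -84 - 28*V (W(V) = -28*(V + 3) = -28*(3 + V) = -84 - 28*V)
h(E, R) = 28 - R (h(E, R) = (-84 - 28*(-4)) - R = (-84 + 112) - R = 28 - R)
h(-12, 45) - 1*(-817) = (28 - 1*45) - 1*(-817) = (28 - 45) + 817 = -17 + 817 = 800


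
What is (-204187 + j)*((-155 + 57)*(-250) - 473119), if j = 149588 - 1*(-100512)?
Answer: -20597444147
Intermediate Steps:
j = 250100 (j = 149588 + 100512 = 250100)
(-204187 + j)*((-155 + 57)*(-250) - 473119) = (-204187 + 250100)*((-155 + 57)*(-250) - 473119) = 45913*(-98*(-250) - 473119) = 45913*(24500 - 473119) = 45913*(-448619) = -20597444147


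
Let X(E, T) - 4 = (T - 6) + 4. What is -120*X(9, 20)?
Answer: -2640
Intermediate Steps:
X(E, T) = 2 + T (X(E, T) = 4 + ((T - 6) + 4) = 4 + ((-6 + T) + 4) = 4 + (-2 + T) = 2 + T)
-120*X(9, 20) = -120*(2 + 20) = -120*22 = -2640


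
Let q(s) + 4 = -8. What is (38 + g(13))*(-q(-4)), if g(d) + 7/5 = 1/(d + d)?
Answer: 28578/65 ≈ 439.66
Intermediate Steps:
g(d) = -7/5 + 1/(2*d) (g(d) = -7/5 + 1/(d + d) = -7/5 + 1/(2*d))
q(s) = -12 (q(s) = -4 - 8 = -12)
(38 + g(13))*(-q(-4)) = (38 + (⅒)*(5 - 14*13)/13)*(-1*(-12)) = (38 + (⅒)*(1/13)*(5 - 182))*12 = (38 + (⅒)*(1/13)*(-177))*12 = (38 - 177/130)*12 = (4763/130)*12 = 28578/65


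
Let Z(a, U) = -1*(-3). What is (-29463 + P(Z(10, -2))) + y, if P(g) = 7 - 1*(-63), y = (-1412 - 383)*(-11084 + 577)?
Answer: 18830672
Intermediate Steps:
Z(a, U) = 3
y = 18860065 (y = -1795*(-10507) = 18860065)
P(g) = 70 (P(g) = 7 + 63 = 70)
(-29463 + P(Z(10, -2))) + y = (-29463 + 70) + 18860065 = -29393 + 18860065 = 18830672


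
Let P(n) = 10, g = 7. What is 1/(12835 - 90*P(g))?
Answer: 1/11935 ≈ 8.3787e-5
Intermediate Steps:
1/(12835 - 90*P(g)) = 1/(12835 - 90*10) = 1/(12835 - 900) = 1/11935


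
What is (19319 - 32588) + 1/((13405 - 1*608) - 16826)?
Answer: -53460802/4029 ≈ -13269.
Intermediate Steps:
(19319 - 32588) + 1/((13405 - 1*608) - 16826) = -13269 + 1/((13405 - 608) - 16826) = -13269 + 1/(12797 - 16826) = -13269 + 1/(-4029) = -13269 - 1/4029 = -53460802/4029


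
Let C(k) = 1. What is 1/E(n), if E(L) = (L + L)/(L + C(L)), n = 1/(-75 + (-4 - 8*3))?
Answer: -51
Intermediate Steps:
n = -1/103 (n = 1/(-75 + (-4 - 24)) = 1/(-75 - 28) = 1/(-103) = -1/103 ≈ -0.0097087)
E(L) = 2*L/(1 + L) (E(L) = (L + L)/(L + 1) = (2*L)/(1 + L) = 2*L/(1 + L))
1/E(n) = 1/(2*(-1/103)/(1 - 1/103)) = 1/(2*(-1/103)/(102/103)) = 1/(2*(-1/103)*(103/102)) = 1/(-1/51) = -51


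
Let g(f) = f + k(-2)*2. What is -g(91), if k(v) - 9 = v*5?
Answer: -89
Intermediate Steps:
k(v) = 9 + 5*v (k(v) = 9 + v*5 = 9 + 5*v)
g(f) = -2 + f (g(f) = f + (9 + 5*(-2))*2 = f + (9 - 10)*2 = f - 1*2 = f - 2 = -2 + f)
-g(91) = -(-2 + 91) = -1*89 = -89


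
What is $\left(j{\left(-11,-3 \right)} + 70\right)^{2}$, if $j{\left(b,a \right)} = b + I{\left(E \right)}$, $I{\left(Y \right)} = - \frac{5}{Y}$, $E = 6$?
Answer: $\frac{121801}{36} \approx 3383.4$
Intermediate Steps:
$j{\left(b,a \right)} = - \frac{5}{6} + b$ ($j{\left(b,a \right)} = b - \frac{5}{6} = - \frac{5}{6} + b$)
$\left(j{\left(-11,-3 \right)} + 70\right)^{2} = \left(\left(- \frac{5}{6} - 11\right) + 70\right)^{2} = \left(- \frac{71}{6} + 70\right)^{2} = \left(\frac{349}{6}\right)^{2} = \frac{121801}{36}$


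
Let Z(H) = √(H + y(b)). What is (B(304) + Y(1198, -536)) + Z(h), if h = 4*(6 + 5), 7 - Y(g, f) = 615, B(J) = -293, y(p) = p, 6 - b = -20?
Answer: -901 + √70 ≈ -892.63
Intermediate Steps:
b = 26 (b = 6 - 1*(-20) = 6 + 20 = 26)
Y(g, f) = -608 (Y(g, f) = 7 - 1*615 = 7 - 615 = -608)
h = 44 (h = 4*11 = 44)
Z(H) = √(26 + H) (Z(H) = √(H + 26) = √(26 + H))
(B(304) + Y(1198, -536)) + Z(h) = (-293 - 608) + √(26 + 44) = -901 + √70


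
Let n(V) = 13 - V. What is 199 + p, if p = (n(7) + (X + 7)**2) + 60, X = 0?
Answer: 314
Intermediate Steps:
p = 115 (p = ((13 - 1*7) + (0 + 7)**2) + 60 = ((13 - 7) + 7**2) + 60 = (6 + 49) + 60 = 55 + 60 = 115)
199 + p = 199 + 115 = 314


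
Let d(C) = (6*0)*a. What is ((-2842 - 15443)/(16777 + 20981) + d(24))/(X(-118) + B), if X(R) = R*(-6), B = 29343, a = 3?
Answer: -115/7136262 ≈ -1.6115e-5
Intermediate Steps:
d(C) = 0 (d(C) = (6*0)*3 = 0*3 = 0)
X(R) = -6*R
((-2842 - 15443)/(16777 + 20981) + d(24))/(X(-118) + B) = ((-2842 - 15443)/(16777 + 20981) + 0)/(-6*(-118) + 29343) = (-18285/37758 + 0)/(708 + 29343) = (-18285*1/37758 + 0)/30051 = (-6095/12586 + 0)*(1/30051) = -6095/12586*1/30051 = -115/7136262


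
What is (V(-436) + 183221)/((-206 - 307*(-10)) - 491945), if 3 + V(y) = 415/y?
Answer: -79882633/213239316 ≈ -0.37461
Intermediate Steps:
V(y) = -3 + 415/y
(V(-436) + 183221)/((-206 - 307*(-10)) - 491945) = ((-3 + 415/(-436)) + 183221)/((-206 - 307*(-10)) - 491945) = ((-3 + 415*(-1/436)) + 183221)/((-206 + 3070) - 491945) = ((-3 - 415/436) + 183221)/(2864 - 491945) = (-1723/436 + 183221)/(-489081) = (79882633/436)*(-1/489081) = -79882633/213239316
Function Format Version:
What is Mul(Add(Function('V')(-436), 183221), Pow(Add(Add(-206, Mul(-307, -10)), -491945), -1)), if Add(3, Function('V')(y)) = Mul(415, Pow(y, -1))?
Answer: Rational(-79882633, 213239316) ≈ -0.37461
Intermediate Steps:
Function('V')(y) = Add(-3, Mul(415, Pow(y, -1)))
Mul(Add(Function('V')(-436), 183221), Pow(Add(Add(-206, Mul(-307, -10)), -491945), -1)) = Mul(Add(Add(-3, Mul(415, Pow(-436, -1))), 183221), Pow(Add(Add(-206, Mul(-307, -10)), -491945), -1)) = Mul(Add(Add(-3, Mul(415, Rational(-1, 436))), 183221), Pow(Add(Add(-206, 3070), -491945), -1)) = Mul(Add(Add(-3, Rational(-415, 436)), 183221), Pow(Add(2864, -491945), -1)) = Mul(Add(Rational(-1723, 436), 183221), Pow(-489081, -1)) = Mul(Rational(79882633, 436), Rational(-1, 489081)) = Rational(-79882633, 213239316)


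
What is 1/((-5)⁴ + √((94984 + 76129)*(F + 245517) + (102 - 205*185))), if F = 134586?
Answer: -625/65040136191 + 4*√4065032926/65040136191 ≈ 3.9115e-6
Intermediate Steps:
1/((-5)⁴ + √((94984 + 76129)*(F + 245517) + (102 - 205*185))) = 1/((-5)⁴ + √((94984 + 76129)*(134586 + 245517) + (102 - 205*185))) = 1/(625 + √(171113*380103 + (102 - 37925))) = 1/(625 + √(65040564639 - 37823)) = 1/(625 + √65040526816) = 1/(625 + 4*√4065032926)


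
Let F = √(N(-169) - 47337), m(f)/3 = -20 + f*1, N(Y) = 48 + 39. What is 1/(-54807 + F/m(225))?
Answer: -30710189/1683133328593 - 41*I*√210/5049399985779 ≈ -1.8246e-5 - 1.1767e-10*I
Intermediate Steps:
N(Y) = 87
m(f) = -60 + 3*f (m(f) = 3*(-20 + f*1) = 3*(-20 + f) = -60 + 3*f)
F = 15*I*√210 (F = √(87 - 47337) = √(-47250) = 15*I*√210 ≈ 217.37*I)
1/(-54807 + F/m(225)) = 1/(-54807 + (15*I*√210)/(-60 + 3*225)) = 1/(-54807 + (15*I*√210)/(-60 + 675)) = 1/(-54807 + (15*I*√210)/615) = 1/(-54807 + (15*I*√210)*(1/615)) = 1/(-54807 + I*√210/41)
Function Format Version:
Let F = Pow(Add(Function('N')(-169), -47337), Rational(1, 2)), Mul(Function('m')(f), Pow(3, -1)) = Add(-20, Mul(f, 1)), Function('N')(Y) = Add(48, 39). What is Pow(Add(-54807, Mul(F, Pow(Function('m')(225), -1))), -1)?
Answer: Add(Rational(-30710189, 1683133328593), Mul(Rational(-41, 5049399985779), I, Pow(210, Rational(1, 2)))) ≈ Add(-1.8246e-5, Mul(-1.1767e-10, I))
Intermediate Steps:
Function('N')(Y) = 87
Function('m')(f) = Add(-60, Mul(3, f)) (Function('m')(f) = Mul(3, Add(-20, Mul(f, 1))) = Mul(3, Add(-20, f)) = Add(-60, Mul(3, f)))
F = Mul(15, I, Pow(210, Rational(1, 2))) (F = Pow(Add(87, -47337), Rational(1, 2)) = Pow(-47250, Rational(1, 2)) = Mul(15, I, Pow(210, Rational(1, 2))) ≈ Mul(217.37, I))
Pow(Add(-54807, Mul(F, Pow(Function('m')(225), -1))), -1) = Pow(Add(-54807, Mul(Mul(15, I, Pow(210, Rational(1, 2))), Pow(Add(-60, Mul(3, 225)), -1))), -1) = Pow(Add(-54807, Mul(Mul(15, I, Pow(210, Rational(1, 2))), Pow(Add(-60, 675), -1))), -1) = Pow(Add(-54807, Mul(Mul(15, I, Pow(210, Rational(1, 2))), Pow(615, -1))), -1) = Pow(Add(-54807, Mul(Mul(15, I, Pow(210, Rational(1, 2))), Rational(1, 615))), -1) = Pow(Add(-54807, Mul(Rational(1, 41), I, Pow(210, Rational(1, 2)))), -1)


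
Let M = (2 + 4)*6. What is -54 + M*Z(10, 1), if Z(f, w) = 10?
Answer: 306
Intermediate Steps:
M = 36 (M = 6*6 = 36)
-54 + M*Z(10, 1) = -54 + 36*10 = -54 + 360 = 306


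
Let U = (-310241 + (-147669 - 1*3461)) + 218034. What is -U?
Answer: 243337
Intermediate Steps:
U = -243337 (U = (-310241 + (-147669 - 3461)) + 218034 = (-310241 - 151130) + 218034 = -461371 + 218034 = -243337)
-U = -1*(-243337) = 243337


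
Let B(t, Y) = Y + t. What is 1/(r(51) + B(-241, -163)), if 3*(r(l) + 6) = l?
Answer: -1/393 ≈ -0.0025445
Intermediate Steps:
r(l) = -6 + l/3
1/(r(51) + B(-241, -163)) = 1/((-6 + (⅓)*51) + (-163 - 241)) = 1/((-6 + 17) - 404) = 1/(11 - 404) = 1/(-393) = -1/393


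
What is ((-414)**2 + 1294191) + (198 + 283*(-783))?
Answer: 1244196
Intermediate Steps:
((-414)**2 + 1294191) + (198 + 283*(-783)) = (171396 + 1294191) + (198 - 221589) = 1465587 - 221391 = 1244196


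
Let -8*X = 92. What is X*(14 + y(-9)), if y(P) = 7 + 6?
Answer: -621/2 ≈ -310.50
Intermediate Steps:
X = -23/2 (X = -1/8*92 = -23/2 ≈ -11.500)
y(P) = 13
X*(14 + y(-9)) = -23*(14 + 13)/2 = -23/2*27 = -621/2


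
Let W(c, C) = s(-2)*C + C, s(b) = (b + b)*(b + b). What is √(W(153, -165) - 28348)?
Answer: I*√31153 ≈ 176.5*I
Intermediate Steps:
s(b) = 4*b² (s(b) = (2*b)*(2*b) = 4*b²)
W(c, C) = 17*C (W(c, C) = (4*(-2)²)*C + C = (4*4)*C + C = 16*C + C = 17*C)
√(W(153, -165) - 28348) = √(17*(-165) - 28348) = √(-2805 - 28348) = √(-31153) = I*√31153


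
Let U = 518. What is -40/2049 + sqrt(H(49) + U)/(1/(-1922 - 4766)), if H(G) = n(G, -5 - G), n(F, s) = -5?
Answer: -40/2049 - 20064*sqrt(57) ≈ -1.5148e+5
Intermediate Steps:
H(G) = -5
-40/2049 + sqrt(H(49) + U)/(1/(-1922 - 4766)) = -40/2049 + sqrt(-5 + 518)/(1/(-1922 - 4766)) = -40*1/2049 + sqrt(513)/(1/(-6688)) = -40/2049 + (3*sqrt(57))/(-1/6688) = -40/2049 + (3*sqrt(57))*(-6688) = -40/2049 - 20064*sqrt(57)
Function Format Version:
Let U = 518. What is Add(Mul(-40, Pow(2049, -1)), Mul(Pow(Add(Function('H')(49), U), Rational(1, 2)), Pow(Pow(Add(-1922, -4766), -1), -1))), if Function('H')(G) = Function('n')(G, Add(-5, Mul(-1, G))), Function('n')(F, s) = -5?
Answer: Add(Rational(-40, 2049), Mul(-20064, Pow(57, Rational(1, 2)))) ≈ -1.5148e+5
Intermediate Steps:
Function('H')(G) = -5
Add(Mul(-40, Pow(2049, -1)), Mul(Pow(Add(Function('H')(49), U), Rational(1, 2)), Pow(Pow(Add(-1922, -4766), -1), -1))) = Add(Mul(-40, Pow(2049, -1)), Mul(Pow(Add(-5, 518), Rational(1, 2)), Pow(Pow(Add(-1922, -4766), -1), -1))) = Add(Mul(-40, Rational(1, 2049)), Mul(Pow(513, Rational(1, 2)), Pow(Pow(-6688, -1), -1))) = Add(Rational(-40, 2049), Mul(Mul(3, Pow(57, Rational(1, 2))), Pow(Rational(-1, 6688), -1))) = Add(Rational(-40, 2049), Mul(Mul(3, Pow(57, Rational(1, 2))), -6688)) = Add(Rational(-40, 2049), Mul(-20064, Pow(57, Rational(1, 2))))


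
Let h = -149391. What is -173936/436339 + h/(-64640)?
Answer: 53941896509/28204952960 ≈ 1.9125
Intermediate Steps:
-173936/436339 + h/(-64640) = -173936/436339 - 149391/(-64640) = -173936*1/436339 - 149391*(-1/64640) = -173936/436339 + 149391/64640 = 53941896509/28204952960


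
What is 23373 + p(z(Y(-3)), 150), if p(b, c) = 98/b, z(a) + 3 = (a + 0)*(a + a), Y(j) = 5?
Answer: 1098629/47 ≈ 23375.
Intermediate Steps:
z(a) = -3 + 2*a² (z(a) = -3 + (a + 0)*(a + a) = -3 + a*(2*a) = -3 + 2*a²)
23373 + p(z(Y(-3)), 150) = 23373 + 98/(-3 + 2*5²) = 23373 + 98/(-3 + 2*25) = 23373 + 98/(-3 + 50) = 23373 + 98/47 = 1098629/47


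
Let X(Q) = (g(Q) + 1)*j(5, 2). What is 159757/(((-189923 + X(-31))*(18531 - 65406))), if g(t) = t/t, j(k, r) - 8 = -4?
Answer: 159757/8902265625 ≈ 1.7946e-5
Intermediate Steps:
j(k, r) = 4 (j(k, r) = 8 - 4 = 4)
g(t) = 1
X(Q) = 8 (X(Q) = (1 + 1)*4 = 2*4 = 8)
159757/(((-189923 + X(-31))*(18531 - 65406))) = 159757/(((-189923 + 8)*(18531 - 65406))) = 159757/((-189915*(-46875))) = 159757/8902265625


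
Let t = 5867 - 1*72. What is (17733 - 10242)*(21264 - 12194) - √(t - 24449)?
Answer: 67943370 - I*√18654 ≈ 6.7943e+7 - 136.58*I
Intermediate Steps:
t = 5795 (t = 5867 - 72 = 5795)
(17733 - 10242)*(21264 - 12194) - √(t - 24449) = (17733 - 10242)*(21264 - 12194) - √(5795 - 24449) = 7491*9070 - √(-18654) = 67943370 - I*√18654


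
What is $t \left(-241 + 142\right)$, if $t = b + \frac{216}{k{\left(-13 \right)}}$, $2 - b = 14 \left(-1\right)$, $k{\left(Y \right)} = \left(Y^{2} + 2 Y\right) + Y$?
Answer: $- \frac{113652}{65} \approx -1748.5$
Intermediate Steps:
$k{\left(Y \right)} = Y^{2} + 3 Y$
$b = 16$ ($b = 2 - 14 \left(-1\right) = 2 - -14 = 2 + 14 = 16$)
$t = \frac{1148}{65}$ ($t = 16 + \frac{216}{\left(-13\right) \left(3 - 13\right)} = 16 + \frac{216}{\left(-13\right) \left(-10\right)} = 16 + \frac{216}{130} = 16 + 216 \cdot \frac{1}{130} = 16 + \frac{108}{65} = \frac{1148}{65} \approx 17.662$)
$t \left(-241 + 142\right) = \frac{1148 \left(-241 + 142\right)}{65} = \frac{1148}{65} \left(-99\right) = - \frac{113652}{65}$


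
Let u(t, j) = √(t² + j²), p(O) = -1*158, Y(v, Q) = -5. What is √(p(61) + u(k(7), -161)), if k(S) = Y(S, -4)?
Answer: √(-158 + √25946) ≈ 1.7543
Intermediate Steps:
k(S) = -5
p(O) = -158
u(t, j) = √(j² + t²)
√(p(61) + u(k(7), -161)) = √(-158 + √((-161)² + (-5)²)) = √(-158 + √(25921 + 25)) = √(-158 + √25946)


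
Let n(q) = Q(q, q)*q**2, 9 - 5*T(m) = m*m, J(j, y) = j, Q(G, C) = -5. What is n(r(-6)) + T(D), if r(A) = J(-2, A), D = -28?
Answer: -175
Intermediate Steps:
r(A) = -2
T(m) = 9/5 - m**2/5 (T(m) = 9/5 - m*m/5 = 9/5 - m**2/5)
n(q) = -5*q**2
n(r(-6)) + T(D) = -5*(-2)**2 + (9/5 - 1/5*(-28)**2) = -5*4 + (9/5 - 1/5*784) = -20 + (9/5 - 784/5) = -20 - 155 = -175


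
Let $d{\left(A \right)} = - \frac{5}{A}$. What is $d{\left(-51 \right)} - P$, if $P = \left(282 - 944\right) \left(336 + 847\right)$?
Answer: $\frac{39940451}{51} \approx 7.8315 \cdot 10^{5}$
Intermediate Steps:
$P = -783146$ ($P = \left(-662\right) 1183 = -783146$)
$d{\left(-51 \right)} - P = - \frac{5}{-51} - -783146 = \left(-5\right) \left(- \frac{1}{51}\right) + 783146 = \frac{5}{51} + 783146 = \frac{39940451}{51}$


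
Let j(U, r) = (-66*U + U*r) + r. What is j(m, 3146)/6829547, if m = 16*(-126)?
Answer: -6206134/6829547 ≈ -0.90872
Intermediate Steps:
m = -2016
j(U, r) = r - 66*U + U*r
j(m, 3146)/6829547 = (3146 - 66*(-2016) - 2016*3146)/6829547 = (3146 + 133056 - 6342336)*(1/6829547) = -6206134*1/6829547 = -6206134/6829547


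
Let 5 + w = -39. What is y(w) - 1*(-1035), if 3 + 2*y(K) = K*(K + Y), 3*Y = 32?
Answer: 10601/6 ≈ 1766.8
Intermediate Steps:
Y = 32/3 (Y = (1/3)*32 = 32/3 ≈ 10.667)
w = -44 (w = -5 - 39 = -44)
y(K) = -3/2 + K*(32/3 + K)/2 (y(K) = -3/2 + (K*(K + 32/3))/2 = -3/2 + (K*(32/3 + K))/2 = -3/2 + K*(32/3 + K)/2)
y(w) - 1*(-1035) = (-3/2 + (1/2)*(-44)**2 + (16/3)*(-44)) - 1*(-1035) = (-3/2 + (1/2)*1936 - 704/3) + 1035 = (-3/2 + 968 - 704/3) + 1035 = 4391/6 + 1035 = 10601/6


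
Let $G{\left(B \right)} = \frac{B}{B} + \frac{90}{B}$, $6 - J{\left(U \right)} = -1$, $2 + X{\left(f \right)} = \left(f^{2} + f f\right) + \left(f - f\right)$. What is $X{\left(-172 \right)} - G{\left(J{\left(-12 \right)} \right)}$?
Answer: $\frac{414065}{7} \approx 59152.0$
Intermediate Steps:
$X{\left(f \right)} = -2 + 2 f^{2}$ ($X{\left(f \right)} = -2 + \left(\left(f^{2} + f f\right) + \left(f - f\right)\right) = -2 + \left(\left(f^{2} + f^{2}\right) + 0\right) = -2 + \left(2 f^{2} + 0\right) = -2 + 2 f^{2}$)
$J{\left(U \right)} = 7$ ($J{\left(U \right)} = 6 - -1 = 6 + 1 = 7$)
$G{\left(B \right)} = 1 + \frac{90}{B}$
$X{\left(-172 \right)} - G{\left(J{\left(-12 \right)} \right)} = \left(-2 + 2 \left(-172\right)^{2}\right) - \frac{90 + 7}{7} = \left(-2 + 2 \cdot 29584\right) - \frac{1}{7} \cdot 97 = \left(-2 + 59168\right) - \frac{97}{7} = 59166 - \frac{97}{7} = \frac{414065}{7}$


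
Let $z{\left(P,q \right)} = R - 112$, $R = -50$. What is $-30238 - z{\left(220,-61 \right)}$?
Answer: $-30076$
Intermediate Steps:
$z{\left(P,q \right)} = -162$ ($z{\left(P,q \right)} = -50 - 112 = -162$)
$-30238 - z{\left(220,-61 \right)} = -30238 - -162 = -30238 + 162 = -30076$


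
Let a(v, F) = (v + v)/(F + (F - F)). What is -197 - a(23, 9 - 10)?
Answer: -151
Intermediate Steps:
a(v, F) = 2*v/F (a(v, F) = (2*v)/(F + 0) = (2*v)/F = 2*v/F)
-197 - a(23, 9 - 10) = -197 - 2*23/(9 - 10) = -197 - 2*23/(-1) = -197 - 2*23*(-1) = -197 - 1*(-46) = -197 + 46 = -151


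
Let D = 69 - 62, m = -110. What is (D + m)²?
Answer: 10609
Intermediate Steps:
D = 7
(D + m)² = (7 - 110)² = (-103)² = 10609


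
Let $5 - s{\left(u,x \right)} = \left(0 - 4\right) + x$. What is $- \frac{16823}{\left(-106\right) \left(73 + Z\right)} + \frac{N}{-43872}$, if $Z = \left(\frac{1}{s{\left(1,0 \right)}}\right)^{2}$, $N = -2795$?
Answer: $\frac{15383722979}{6875663712} \approx 2.2374$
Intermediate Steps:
$s{\left(u,x \right)} = 9 - x$ ($s{\left(u,x \right)} = 5 - \left(\left(0 - 4\right) + x\right) = 5 - \left(-4 + x\right) = 9 - x$)
$Z = \frac{1}{81}$ ($Z = \left(\frac{1}{9 - 0}\right)^{2} = \left(\frac{1}{9 + 0}\right)^{2} = \left(\frac{1}{9}\right)^{2} = \frac{1}{81} \approx 0.012346$)
$- \frac{16823}{\left(-106\right) \left(73 + Z\right)} + \frac{N}{-43872} = - \frac{16823}{\left(-106\right) \left(73 + \frac{1}{81}\right)} - \frac{2795}{-43872} = - \frac{16823}{\left(-106\right) \frac{5914}{81}} - - \frac{2795}{43872} = - \frac{16823}{- \frac{626884}{81}} + \frac{2795}{43872} = \left(-16823\right) \left(- \frac{81}{626884}\right) + \frac{2795}{43872} = \frac{1362663}{626884} + \frac{2795}{43872} = \frac{15383722979}{6875663712}$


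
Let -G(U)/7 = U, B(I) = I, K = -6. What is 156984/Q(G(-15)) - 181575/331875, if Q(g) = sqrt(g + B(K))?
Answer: -807/1475 + 52328*sqrt(11)/11 ≈ 15777.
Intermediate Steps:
G(U) = -7*U
Q(g) = sqrt(-6 + g) (Q(g) = sqrt(g - 6) = sqrt(-6 + g))
156984/Q(G(-15)) - 181575/331875 = 156984/(sqrt(-6 - 7*(-15))) - 181575/331875 = 156984/(sqrt(-6 + 105)) - 181575*1/331875 = 156984/(sqrt(99)) - 807/1475 = 156984/((3*sqrt(11))) - 807/1475 = 156984*(sqrt(11)/33) - 807/1475 = 52328*sqrt(11)/11 - 807/1475 = -807/1475 + 52328*sqrt(11)/11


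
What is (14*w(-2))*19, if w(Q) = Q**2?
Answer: 1064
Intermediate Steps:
(14*w(-2))*19 = (14*(-2)**2)*19 = (14*4)*19 = 56*19 = 1064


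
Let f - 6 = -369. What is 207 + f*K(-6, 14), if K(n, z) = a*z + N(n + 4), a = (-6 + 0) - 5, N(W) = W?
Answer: 56835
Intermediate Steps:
f = -363 (f = 6 - 369 = -363)
a = -11 (a = -6 - 5 = -11)
K(n, z) = 4 + n - 11*z (K(n, z) = -11*z + (n + 4) = -11*z + (4 + n) = 4 + n - 11*z)
207 + f*K(-6, 14) = 207 - 363*(4 - 6 - 11*14) = 207 - 363*(4 - 6 - 154) = 207 - 363*(-156) = 207 + 56628 = 56835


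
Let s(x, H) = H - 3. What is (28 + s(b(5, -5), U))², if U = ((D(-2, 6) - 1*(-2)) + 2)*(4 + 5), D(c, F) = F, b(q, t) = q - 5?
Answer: 13225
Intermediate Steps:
b(q, t) = -5 + q
U = 90 (U = ((6 - 1*(-2)) + 2)*(4 + 5) = ((6 + 2) + 2)*9 = (8 + 2)*9 = 10*9 = 90)
s(x, H) = -3 + H
(28 + s(b(5, -5), U))² = (28 + (-3 + 90))² = (28 + 87)² = 115² = 13225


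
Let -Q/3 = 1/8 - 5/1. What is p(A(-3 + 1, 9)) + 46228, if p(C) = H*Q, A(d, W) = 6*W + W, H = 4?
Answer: 92573/2 ≈ 46287.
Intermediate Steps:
Q = 117/8 (Q = -3*(1/8 - 5/1) = -3*(1*(⅛) - 5*1) = -3*(⅛ - 5) = -3*(-39/8) = 117/8 ≈ 14.625)
A(d, W) = 7*W
p(C) = 117/2 (p(C) = 4*(117/8) = 117/2)
p(A(-3 + 1, 9)) + 46228 = 117/2 + 46228 = 92573/2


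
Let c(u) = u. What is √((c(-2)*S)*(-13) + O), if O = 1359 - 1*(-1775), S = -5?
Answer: 2*√751 ≈ 54.809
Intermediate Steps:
O = 3134 (O = 1359 + 1775 = 3134)
√((c(-2)*S)*(-13) + O) = √(-2*(-5)*(-13) + 3134) = √(10*(-13) + 3134) = √(-130 + 3134) = √3004 = 2*√751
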